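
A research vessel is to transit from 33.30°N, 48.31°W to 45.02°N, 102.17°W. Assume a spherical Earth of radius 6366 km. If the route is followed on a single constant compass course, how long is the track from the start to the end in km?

Rhumb course C = atan2(Δλ, Δψ) with Δψ = ln[tan(π/4+φ₂/2)/tan(π/4+φ₁/2)] = +0.2649, Δλ = -0.9400 → C = 285.74°
d = R·|Δφ| / |cos C| = 6366·0.20455 / 0.27122 = 4801 km

4801 km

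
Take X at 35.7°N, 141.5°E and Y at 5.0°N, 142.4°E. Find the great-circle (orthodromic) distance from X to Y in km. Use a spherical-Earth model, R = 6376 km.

3418 km

Haversine: a = sin²(Δφ/2)+cos φ₁ cos φ₂ sin²(Δλ/2) = 0.07012;  σ = 2·atan2(√a,√(1−a))
σ = 30.711° → d = Rσ = 6376·0.53601 = 3418 km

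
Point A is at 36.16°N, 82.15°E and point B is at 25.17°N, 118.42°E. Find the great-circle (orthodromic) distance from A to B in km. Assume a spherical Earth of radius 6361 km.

Haversine: a = sin²(Δφ/2)+cos φ₁ cos φ₂ sin²(Δλ/2) = 0.07996;  σ = 2·atan2(√a,√(1−a))
σ = 32.852° → d = Rσ = 6361·0.57337 = 3647 km

3647 km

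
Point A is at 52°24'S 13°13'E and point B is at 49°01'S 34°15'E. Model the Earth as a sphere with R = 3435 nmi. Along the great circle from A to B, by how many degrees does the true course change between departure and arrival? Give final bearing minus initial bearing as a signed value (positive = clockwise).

-16.4°

At departure: θ₁ = atan2(sin Δλ cos φ₂, cos φ₁ sin φ₂ − sin φ₁ cos φ₂ cos Δλ) = 84.08°
At arrival: θ₂ = atan2(sin Δλ cos φ₁, −cos φ₂ sin φ₁ + sin φ₂ cos φ₁ cos Δλ) = 67.72°
Δθ = θ₂ − θ₁ = -16.4°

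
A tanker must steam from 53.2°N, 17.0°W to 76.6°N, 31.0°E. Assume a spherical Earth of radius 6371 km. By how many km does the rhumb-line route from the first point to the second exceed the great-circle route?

79 km

Great circle: cos σ = sin φ₁ sin φ₂ + cos φ₁ cos φ₂ cos Δλ,  σ = 0.5119 rad → d_gc = 3261.2 km
Rhumb line: Δψ = +1.0409, q = Δφ/Δψ = 0.3924, d_rh = R√(Δφ²+q²Δλ²) = 3340.0 km
Excess = 3340.0 − 3261.2 = 78.8 ≈ 79 km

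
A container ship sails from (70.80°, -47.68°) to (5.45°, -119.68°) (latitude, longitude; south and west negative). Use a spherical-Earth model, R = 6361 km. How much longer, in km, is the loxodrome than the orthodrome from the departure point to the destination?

Great circle: cos σ = sin φ₁ sin φ₂ + cos φ₁ cos φ₂ cos Δλ,  σ = 1.3788 rad → d_gc = 8770.28 km
Rhumb line: Δψ = -1.6818, q = Δφ/Δψ = 0.6782, d_rh = R√(Δφ²+q²Δλ²) = 9056.83 km
Excess = 9056.83 − 8770.28 = 286.55 ≈ 287 km

287 km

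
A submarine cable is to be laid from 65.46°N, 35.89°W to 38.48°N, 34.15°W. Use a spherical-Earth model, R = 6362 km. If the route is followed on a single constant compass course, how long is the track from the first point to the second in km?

2998 km

Rhumb course C = atan2(Δλ, Δψ) with Δψ = ln[tan(π/4+φ₂/2)/tan(π/4+φ₁/2)] = -0.7970, Δλ = +0.0304 → C = 177.82°
d = R·|Δφ| / |cos C| = 6362·0.47089 / 0.99927 = 2998 km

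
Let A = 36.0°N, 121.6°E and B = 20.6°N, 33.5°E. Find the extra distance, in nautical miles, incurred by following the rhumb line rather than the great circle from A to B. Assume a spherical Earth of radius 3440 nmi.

Great circle: cos σ = sin φ₁ sin φ₂ + cos φ₁ cos φ₂ cos Δλ,  σ = 1.3368 rad → d_gc = 4598.4 nmi
Rhumb line: Δψ = -0.3067, q = Δφ/Δψ = 0.8763, d_rh = R√(Δφ²+q²Δλ²) = 4726.3 nmi
Excess = 4726.3 − 4598.4 = 127.9 ≈ 128 nmi

128 nmi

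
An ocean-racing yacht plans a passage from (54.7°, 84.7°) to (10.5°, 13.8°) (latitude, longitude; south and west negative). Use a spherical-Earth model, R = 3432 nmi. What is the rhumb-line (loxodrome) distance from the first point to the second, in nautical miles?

4317 nmi

Δψ = ln[tan(π/4+φ₂/2)/tan(π/4+φ₁/2)] = -0.9608;  Δφ = -0.7714 rad,  Δλ = -1.2374 rad
q = Δφ/Δψ = 0.8029
d = R·√(Δφ² + q²Δλ²) = 3432·1.25784 = 4317 nmi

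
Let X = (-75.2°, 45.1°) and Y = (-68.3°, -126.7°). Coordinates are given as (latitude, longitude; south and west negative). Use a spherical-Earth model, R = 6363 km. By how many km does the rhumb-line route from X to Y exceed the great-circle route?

1911 km

Great circle: cos σ = sin φ₁ sin φ₂ + cos φ₁ cos φ₂ cos Δλ,  σ = 0.6354 rad → d_gc = 4043.2 km
Rhumb line: Δψ = +0.3892, q = Δφ/Δψ = 0.3095, d_rh = R√(Δφ²+q²Δλ²) = 5953.8 km
Excess = 5953.8 − 4043.2 = 1910.6 ≈ 1911 km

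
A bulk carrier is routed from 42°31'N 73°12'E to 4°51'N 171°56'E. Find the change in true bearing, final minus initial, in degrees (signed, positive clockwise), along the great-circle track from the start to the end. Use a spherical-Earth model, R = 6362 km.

Initial bearing θ₁ = atan2(sin Δλ cos φ₂, cos φ₁ sin φ₂ − sin φ₁ cos φ₂ cos Δλ) = 80.51°
Final bearing θ₂ = (initial bearing from the destination back to the start) + 180° = 133.15°
Δθ = θ₂ − θ₁ = +52.6°

+52.6°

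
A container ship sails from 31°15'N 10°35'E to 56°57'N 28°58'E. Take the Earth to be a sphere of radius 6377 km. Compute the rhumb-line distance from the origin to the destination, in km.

Δψ = ln[tan(π/4+φ₂/2)/tan(π/4+φ₁/2)] = +0.6404;  Δφ = +0.4485 rad,  Δλ = +0.3208 rad
q = Δφ/Δψ = 0.7004
d = R·√(Δφ² + q²Δλ²) = 6377·0.50170 = 3199 km

3199 km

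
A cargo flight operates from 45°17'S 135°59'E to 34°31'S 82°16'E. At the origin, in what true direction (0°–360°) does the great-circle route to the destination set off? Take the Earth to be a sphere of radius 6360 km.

N = sin Δλ·cos φ₂ = -0.6642;  D = cos φ₁ sin φ₂ − sin φ₁ cos φ₂ cos Δλ = -0.0522
initial course = atan2(N, D) = 265.51°

265.5°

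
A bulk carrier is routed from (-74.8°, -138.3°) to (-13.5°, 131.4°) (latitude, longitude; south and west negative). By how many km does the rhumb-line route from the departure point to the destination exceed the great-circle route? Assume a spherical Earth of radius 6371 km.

Great circle: cos σ = sin φ₁ sin φ₂ + cos φ₁ cos φ₂ cos Δλ,  σ = 1.3449 rad → d_gc = 8568.6 km
Rhumb line: Δψ = +1.7764, q = Δφ/Δψ = 0.6023, d_rh = R√(Δφ²+q²Δλ²) = 9112.3 km
Excess = 9112.3 − 8568.6 = 543.7 ≈ 544 km

544 km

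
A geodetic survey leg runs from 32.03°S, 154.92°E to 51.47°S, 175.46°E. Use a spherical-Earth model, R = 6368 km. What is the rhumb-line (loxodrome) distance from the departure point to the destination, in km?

2738 km

Δψ = ln[tan(π/4+φ₂/2)/tan(π/4+φ₁/2)] = -0.4606;  Δφ = -0.3393 rad,  Δλ = +0.3585 rad
q = Δφ/Δψ = 0.7367
d = R·√(Δφ² + q²Δλ²) = 6368·0.42996 = 2738 km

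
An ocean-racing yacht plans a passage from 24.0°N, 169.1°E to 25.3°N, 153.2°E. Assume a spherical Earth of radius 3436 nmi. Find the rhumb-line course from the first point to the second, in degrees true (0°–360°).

275.1°

Meridional parts: M(φ₁)=+0.4317, M(φ₂)=+0.4567 → ΔM = +0.0250;  Δλ = -0.2775 rad
tan C = Δλ / ΔM = -11.1159 → C = 275.14°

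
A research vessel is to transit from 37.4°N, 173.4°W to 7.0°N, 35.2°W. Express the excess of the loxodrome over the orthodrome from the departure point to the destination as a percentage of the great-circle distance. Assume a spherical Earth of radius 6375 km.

7.1%

Great circle: σ = 2.1104 rad → d_gc = Rσ = 13453.7 km
Rhumb: Δφ = -0.5306, Δλ = +2.4120, Δψ = -0.5823, q = Δφ/Δψ = 0.9112 → d_rh = R√(Δφ²+q²Δλ²) = 14414.1 km
Excess = (14414.1 − 13453.7) / 13453.7 = 960.4 / 13453.7 = 7.14% ≈ 7.1%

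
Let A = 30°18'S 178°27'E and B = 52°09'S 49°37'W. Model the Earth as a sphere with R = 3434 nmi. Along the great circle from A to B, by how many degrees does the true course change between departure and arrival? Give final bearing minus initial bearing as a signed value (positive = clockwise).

Initial bearing θ₁ = atan2(sin Δλ cos φ₂, cos φ₁ sin φ₂ − sin φ₁ cos φ₂ cos Δλ) = 152.81°
Final bearing θ₂ = (initial bearing from the destination back to the start) + 180° = 40.01°
Δθ = θ₂ − θ₁ = -112.8°

-112.8°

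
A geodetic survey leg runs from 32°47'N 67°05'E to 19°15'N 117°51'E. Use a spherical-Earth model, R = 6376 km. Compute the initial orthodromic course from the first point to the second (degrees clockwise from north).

93.6°

θ = atan2( sin Δλ·cos φ₂ ,  cos φ₁ sin φ₂ − sin φ₁ cos φ₂ cos Δλ )
  = atan2(+0.7313, -0.0461) = 93.61°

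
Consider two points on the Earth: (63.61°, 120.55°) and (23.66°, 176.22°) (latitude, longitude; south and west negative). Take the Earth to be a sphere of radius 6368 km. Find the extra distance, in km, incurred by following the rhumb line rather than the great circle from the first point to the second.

126 km

Great circle: cos σ = sin φ₁ sin φ₂ + cos φ₁ cos φ₂ cos Δλ,  σ = 0.9409 rad → d_gc = 5991.5 km
Rhumb line: Δψ = -1.0253, q = Δφ/Δψ = 0.6801, d_rh = R√(Δφ²+q²Δλ²) = 6117.2 km
Excess = 6117.2 − 5991.5 = 125.7 ≈ 126 km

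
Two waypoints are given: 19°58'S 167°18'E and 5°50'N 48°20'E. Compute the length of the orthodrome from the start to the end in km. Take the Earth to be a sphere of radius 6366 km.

Haversine: a = sin²(Δφ/2)+cos φ₁ cos φ₂ sin²(Δλ/2) = 0.74377;  σ = 2·atan2(√a,√(1−a))
σ = 119.179° → d = Rσ = 6366·2.08006 = 13242 km

13242 km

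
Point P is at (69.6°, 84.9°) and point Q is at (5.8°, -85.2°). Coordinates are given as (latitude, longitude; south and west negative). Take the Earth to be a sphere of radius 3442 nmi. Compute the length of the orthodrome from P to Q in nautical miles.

6265 nmi

cos σ = sin φ₁ sin φ₂ + cos φ₁ cos φ₂ cos Δλ
      = sin(69.60°)sin(5.80°) + cos(69.60°)cos(5.80°)cos(-170.10°) = -0.2469
σ = 104.294° → d = Rσ = 3442·1.82028 = 6265 nmi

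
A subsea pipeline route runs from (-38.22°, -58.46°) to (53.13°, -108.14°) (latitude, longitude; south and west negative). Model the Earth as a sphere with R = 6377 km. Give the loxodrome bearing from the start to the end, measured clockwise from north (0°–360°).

334.5°

Δψ = ln[tan(π/4+φ₂/2)/tan(π/4+φ₁/2)] = +1.8215
Δλ = -0.8671 rad (taken the short way round)
course = atan2(Δλ, Δψ) = 334.54°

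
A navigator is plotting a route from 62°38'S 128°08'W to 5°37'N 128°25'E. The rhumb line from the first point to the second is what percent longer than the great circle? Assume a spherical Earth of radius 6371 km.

Great circle: σ = 1.7653 rad → d_gc = Rσ = 11247.0 km
Rhumb: Δφ = +1.1912, Δλ = -1.8055, Δψ = +1.5110, q = Δφ/Δψ = 0.7884 → d_rh = R√(Δφ²+q²Δλ²) = 11825.1 km
Excess = (11825.1 − 11247.0) / 11247.0 = 578.1 / 11247.0 = 5.14% ≈ 5.1%

5.1%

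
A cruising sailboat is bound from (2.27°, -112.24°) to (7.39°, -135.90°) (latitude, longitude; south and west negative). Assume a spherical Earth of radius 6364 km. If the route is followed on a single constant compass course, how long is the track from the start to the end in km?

2679 km

Δψ = ln[tan(π/4+φ₂/2)/tan(π/4+φ₁/2)] = +0.0897;  Δφ = +0.0894 rad,  Δλ = -0.4129 rad
q = Δφ/Δψ = 0.9961
d = R·√(Δφ² + q²Δλ²) = 6364·0.42093 = 2679 km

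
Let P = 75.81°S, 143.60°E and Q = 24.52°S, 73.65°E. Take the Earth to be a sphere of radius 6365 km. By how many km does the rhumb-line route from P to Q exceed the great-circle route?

Great circle: cos σ = sin φ₁ sin φ₂ + cos φ₁ cos φ₂ cos Δλ,  σ = 1.0715 rad → d_gc = 6820.1 km
Rhumb line: Δψ = +1.6421, q = Δφ/Δψ = 0.5452, d_rh = R√(Δφ²+q²Δλ²) = 7100.1 km
Excess = 7100.1 − 6820.1 = 280.0 ≈ 280 km

280 km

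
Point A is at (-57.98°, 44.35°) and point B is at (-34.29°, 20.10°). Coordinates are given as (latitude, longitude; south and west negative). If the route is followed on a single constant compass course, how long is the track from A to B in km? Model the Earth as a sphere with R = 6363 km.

3201 km

Δψ = ln[tan(π/4+φ₂/2)/tan(π/4+φ₁/2)] = +0.6107;  Δφ = +0.4135 rad,  Δλ = -0.4232 rad
q = Δφ/Δψ = 0.6770
d = R·√(Δφ² + q²Δλ²) = 6363·0.50305 = 3201 km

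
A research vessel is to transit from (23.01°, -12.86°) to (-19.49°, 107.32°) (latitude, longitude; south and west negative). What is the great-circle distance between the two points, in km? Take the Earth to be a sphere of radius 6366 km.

Haversine: a = sin²(Δφ/2)+cos φ₁ cos φ₂ sin²(Δλ/2) = 0.78331;  σ = 2·atan2(√a,√(1−a))
σ = 124.515° → d = Rσ = 6366·2.17320 = 13835 km

13835 km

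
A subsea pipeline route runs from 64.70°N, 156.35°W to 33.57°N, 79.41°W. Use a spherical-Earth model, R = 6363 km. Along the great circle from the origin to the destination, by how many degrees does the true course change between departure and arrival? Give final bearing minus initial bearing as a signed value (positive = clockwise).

At departure: θ₁ = atan2(sin Δλ cos φ₂, cos φ₁ sin φ₂ − sin φ₁ cos φ₂ cos Δλ) = 85.35°
At arrival: θ₂ = atan2(sin Δλ cos φ₁, −cos φ₂ sin φ₁ + sin φ₂ cos φ₁ cos Δλ) = 149.26°
Δθ = θ₂ − θ₁ = +63.9°

+63.9°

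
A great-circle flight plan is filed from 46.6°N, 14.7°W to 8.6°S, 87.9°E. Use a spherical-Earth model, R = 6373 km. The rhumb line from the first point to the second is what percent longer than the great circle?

2.5%

Great circle: σ = 1.8306 rad → d_gc = Rσ = 11666.1 km
Rhumb: Δφ = -0.9634, Δλ = +1.7907, Δψ = -1.0721, q = Δφ/Δψ = 0.8986 → d_rh = R√(Δφ²+q²Δλ²) = 11952.8 km
Excess = (11952.8 − 11666.1) / 11666.1 = 286.7 / 11666.1 = 2.46% ≈ 2.5%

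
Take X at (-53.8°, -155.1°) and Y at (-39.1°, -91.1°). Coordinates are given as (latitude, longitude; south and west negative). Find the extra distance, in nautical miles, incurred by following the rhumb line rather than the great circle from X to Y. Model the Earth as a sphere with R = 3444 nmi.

Great circle: cos σ = sin φ₁ sin φ₂ + cos φ₁ cos φ₂ cos Δλ,  σ = 0.7815 rad → d_gc = 2691.5 nmi
Rhumb line: Δψ = +0.3757, q = Δφ/Δψ = 0.6829, d_rh = R√(Δφ²+q²Δλ²) = 2771.6 nmi
Excess = 2771.6 − 2691.5 = 80.1 ≈ 80 nmi

80 nmi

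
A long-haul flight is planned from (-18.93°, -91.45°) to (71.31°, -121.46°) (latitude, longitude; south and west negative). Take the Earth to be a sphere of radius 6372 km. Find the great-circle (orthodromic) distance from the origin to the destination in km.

10295 km

Haversine: a = sin²(Δφ/2)+cos φ₁ cos φ₂ sin²(Δλ/2) = 0.52241;  σ = 2·atan2(√a,√(1−a))
σ = 92.569° → d = Rσ = 6372·1.61564 = 10295 km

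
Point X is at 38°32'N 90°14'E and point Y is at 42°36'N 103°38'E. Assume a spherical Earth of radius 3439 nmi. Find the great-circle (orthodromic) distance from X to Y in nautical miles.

Haversine: a = sin²(Δφ/2)+cos φ₁ cos φ₂ sin²(Δλ/2) = 0.00910;  σ = 2·atan2(√a,√(1−a))
σ = 10.946° → d = Rσ = 3439·0.19105 = 657 nmi

657 nmi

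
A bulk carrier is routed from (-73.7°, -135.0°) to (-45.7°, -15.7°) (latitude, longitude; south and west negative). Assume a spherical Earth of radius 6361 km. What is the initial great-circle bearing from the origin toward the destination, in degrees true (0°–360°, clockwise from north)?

N = sin Δλ·cos φ₂ = +0.6091;  D = cos φ₁ sin φ₂ − sin φ₁ cos φ₂ cos Δλ = -0.5289
initial course = atan2(N, D) = 130.97°

131.0°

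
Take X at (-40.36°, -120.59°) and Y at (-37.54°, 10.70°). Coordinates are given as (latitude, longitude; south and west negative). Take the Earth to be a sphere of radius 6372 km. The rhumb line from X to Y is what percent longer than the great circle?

Great circle: σ = 1.5749 rad → d_gc = Rσ = 10035.3 km
Rhumb: Δφ = +0.0492, Δλ = +2.2914, Δψ = +0.0633, q = Δφ/Δψ = 0.7775 → d_rh = R√(Δφ²+q²Δλ²) = 11356.9 km
Excess = (11356.9 − 10035.3) / 10035.3 = 1321.6 / 10035.3 = 13.17% ≈ 13.2%

13.2%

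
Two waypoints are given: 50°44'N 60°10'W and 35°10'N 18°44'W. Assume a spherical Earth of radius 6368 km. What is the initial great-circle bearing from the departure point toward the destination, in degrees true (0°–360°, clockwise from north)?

θ = atan2( sin Δλ·cos φ₂ ,  cos φ₁ sin φ₂ − sin φ₁ cos φ₂ cos Δλ )
  = atan2(+0.5410, -0.1100) = 101.49°

101.5°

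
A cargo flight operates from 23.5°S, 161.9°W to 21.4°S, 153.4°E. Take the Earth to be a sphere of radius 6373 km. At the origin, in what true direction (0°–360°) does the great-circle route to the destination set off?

263.8°

θ = atan2( sin Δλ·cos φ₂ ,  cos φ₁ sin φ₂ − sin φ₁ cos φ₂ cos Δλ )
  = atan2(-0.6549, -0.0707) = 263.84°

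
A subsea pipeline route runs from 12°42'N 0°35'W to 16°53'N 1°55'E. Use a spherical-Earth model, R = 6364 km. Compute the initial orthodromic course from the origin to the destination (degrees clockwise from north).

29.7°

N = sin Δλ·cos φ₂ = +0.0417;  D = cos φ₁ sin φ₂ − sin φ₁ cos φ₂ cos Δλ = +0.0731
initial course = atan2(N, D) = 29.71°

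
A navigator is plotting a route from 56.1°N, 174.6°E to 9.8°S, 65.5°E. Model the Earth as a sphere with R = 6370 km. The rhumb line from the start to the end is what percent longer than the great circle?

Great circle: σ = 1.8977 rad → d_gc = Rσ = 12088.4 km
Rhumb: Δφ = -1.1502, Δλ = -1.9042, Δψ = -1.3601, q = Δφ/Δψ = 0.8457 → d_rh = R√(Δφ²+q²Δλ²) = 12605.5 km
Excess = (12605.5 − 12088.4) / 12088.4 = 517.1 / 12088.4 = 4.28% ≈ 4.3%

4.3%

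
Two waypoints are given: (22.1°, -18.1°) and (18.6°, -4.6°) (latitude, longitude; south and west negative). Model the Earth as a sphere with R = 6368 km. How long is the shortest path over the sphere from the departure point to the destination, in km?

cos σ = sin φ₁ sin φ₂ + cos φ₁ cos φ₂ cos Δλ
      = sin(22.10°)sin(18.60°) + cos(22.10°)cos(18.60°)cos(13.50°) = 0.9739
σ = 13.126° → d = Rσ = 6368·0.22910 = 1459 km

1459 km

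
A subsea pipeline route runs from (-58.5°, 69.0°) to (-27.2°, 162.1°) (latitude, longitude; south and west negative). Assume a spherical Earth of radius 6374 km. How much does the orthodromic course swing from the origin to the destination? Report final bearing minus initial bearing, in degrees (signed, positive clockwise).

Initial bearing θ₁ = atan2(sin Δλ cos φ₂, cos φ₁ sin φ₂ − sin φ₁ cos φ₂ cos Δλ) = 107.49°
Final bearing θ₂ = (initial bearing from the destination back to the start) + 180° = 34.08°
Δθ = θ₂ − θ₁ = -73.4°

-73.4°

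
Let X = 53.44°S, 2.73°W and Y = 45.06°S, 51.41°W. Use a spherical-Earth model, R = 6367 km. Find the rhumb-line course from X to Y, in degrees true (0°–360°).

284.8°

Δψ = ln[tan(π/4+φ₂/2)/tan(π/4+φ₁/2)] = +0.2248
Δλ = -0.8496 rad (taken the short way round)
course = atan2(Δλ, Δψ) = 284.82°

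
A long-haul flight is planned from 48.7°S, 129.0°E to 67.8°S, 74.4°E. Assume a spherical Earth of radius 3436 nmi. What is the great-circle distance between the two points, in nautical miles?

cos σ = sin φ₁ sin φ₂ + cos φ₁ cos φ₂ cos Δλ
      = sin(-48.70°)sin(-67.80°) + cos(-48.70°)cos(-67.80°)cos(-54.60°) = 0.8400
σ = 32.857° → d = Rσ = 3436·0.57345 = 1970 nmi

1970 nmi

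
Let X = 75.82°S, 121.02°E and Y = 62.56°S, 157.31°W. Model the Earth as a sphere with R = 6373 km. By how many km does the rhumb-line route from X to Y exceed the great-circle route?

252 km

Great circle: cos σ = sin φ₁ sin φ₂ + cos φ₁ cos φ₂ cos Δλ,  σ = 0.5016 rad → d_gc = 3196.8 km
Rhumb line: Δψ = +0.6744, q = Δφ/Δψ = 0.3432, d_rh = R√(Δφ²+q²Δλ²) = 3448.6 km
Excess = 3448.6 − 3196.8 = 251.8 ≈ 252 km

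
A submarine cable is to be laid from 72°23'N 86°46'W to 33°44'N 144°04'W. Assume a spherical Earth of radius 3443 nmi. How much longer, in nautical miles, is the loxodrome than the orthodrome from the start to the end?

Great circle: cos σ = sin φ₁ sin φ₂ + cos φ₁ cos φ₂ cos Δλ,  σ = 0.8430 rad → d_gc = 2902.3 nmi
Rhumb line: Δψ = -1.2386, q = Δφ/Δψ = 0.5446, d_rh = R√(Δφ²+q²Δλ²) = 2985.2 nmi
Excess = 2985.2 − 2902.3 = 82.9 ≈ 83 nmi

83 nmi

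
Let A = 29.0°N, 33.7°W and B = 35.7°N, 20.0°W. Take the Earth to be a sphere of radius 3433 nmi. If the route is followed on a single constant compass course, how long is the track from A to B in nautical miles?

Δψ = ln[tan(π/4+φ₂/2)/tan(π/4+φ₁/2)] = +0.1386;  Δφ = +0.1169 rad,  Δλ = +0.2391 rad
q = Δφ/Δψ = 0.8439
d = R·√(Δφ² + q²Δλ²) = 3433·0.23323 = 801 nmi

801 nmi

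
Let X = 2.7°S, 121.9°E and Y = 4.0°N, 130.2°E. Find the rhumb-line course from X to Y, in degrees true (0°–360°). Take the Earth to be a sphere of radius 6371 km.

51.1°

Meridional parts: M(φ₁)=-0.0471, M(φ₂)=+0.0699 → ΔM = +0.1170;  Δλ = +0.1449 rad
tan C = Δλ / ΔM = +1.2380 → C = 51.07°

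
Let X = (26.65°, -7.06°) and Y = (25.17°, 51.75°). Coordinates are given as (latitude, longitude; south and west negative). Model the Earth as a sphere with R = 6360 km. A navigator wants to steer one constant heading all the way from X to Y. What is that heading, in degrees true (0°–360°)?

91.6°

Meridional parts: M(φ₁)=+0.4829, M(φ₂)=+0.4542 → ΔM = -0.0287;  Δλ = +1.0264 rad
tan C = Δλ / ΔM = -35.7408 → C = 91.60°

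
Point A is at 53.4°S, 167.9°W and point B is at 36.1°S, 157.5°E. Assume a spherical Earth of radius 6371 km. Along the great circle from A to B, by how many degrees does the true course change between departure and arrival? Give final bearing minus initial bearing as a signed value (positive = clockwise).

At departure: θ₁ = atan2(sin Δλ cos φ₂, cos φ₁ sin φ₂ − sin φ₁ cos φ₂ cos Δλ) = 291.71°
At arrival: θ₂ = atan2(sin Δλ cos φ₁, −cos φ₂ sin φ₁ + sin φ₂ cos φ₁ cos Δλ) = 316.72°
Δθ = θ₂ − θ₁ = +25.0°

+25.0°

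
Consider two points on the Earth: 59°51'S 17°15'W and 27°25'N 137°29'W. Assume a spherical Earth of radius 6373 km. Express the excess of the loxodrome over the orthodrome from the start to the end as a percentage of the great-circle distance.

Great circle: σ = 2.2429 rad → d_gc = Rσ = 14294.2 km
Rhumb: Δφ = +1.5231, Δλ = -2.0985, Δψ = +1.8096, q = Δφ/Δψ = 0.8417 → d_rh = R√(Δφ²+q²Δλ²) = 14863.2 km
Excess = (14863.2 − 14294.2) / 14294.2 = 569.0 / 14294.2 = 3.98% ≈ 4.0%

4.0%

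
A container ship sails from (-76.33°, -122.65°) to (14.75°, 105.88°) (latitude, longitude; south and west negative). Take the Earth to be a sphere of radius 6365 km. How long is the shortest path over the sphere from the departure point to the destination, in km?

12609 km

cos σ = sin φ₁ sin φ₂ + cos φ₁ cos φ₂ cos Δλ
      = sin(-76.33°)sin(14.75°) + cos(-76.33°)cos(14.75°)cos(-131.47°) = -0.3987
σ = 113.499° → d = Rσ = 6365·1.98093 = 12609 km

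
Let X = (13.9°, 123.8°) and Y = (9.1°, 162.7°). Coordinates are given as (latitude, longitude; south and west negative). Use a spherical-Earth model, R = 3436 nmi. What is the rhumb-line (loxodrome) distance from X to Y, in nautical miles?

Δψ = ln[tan(π/4+φ₂/2)/tan(π/4+φ₁/2)] = -0.0855;  Δφ = -0.0838 rad,  Δλ = +0.6789 rad
q = Δφ/Δψ = 0.9796
d = R·√(Δφ² + q²Δλ²) = 3436·0.67035 = 2303 nmi

2303 nmi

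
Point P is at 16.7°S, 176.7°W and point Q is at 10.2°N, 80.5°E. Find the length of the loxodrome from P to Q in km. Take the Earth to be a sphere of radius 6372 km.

11697 km

Rhumb course C = atan2(Δλ, Δψ) with Δψ = ln[tan(π/4+φ₂/2)/tan(π/4+φ₁/2)] = +0.4747, Δλ = -1.7942 → C = 284.82°
d = R·|Δφ| / |cos C| = 6372·0.46949 / 0.25575 = 11697 km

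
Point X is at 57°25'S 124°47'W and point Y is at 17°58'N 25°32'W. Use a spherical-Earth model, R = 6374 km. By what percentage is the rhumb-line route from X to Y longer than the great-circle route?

2.8%

Great circle: σ = 1.9201 rad → d_gc = Rσ = 12238.8 km
Rhumb: Δφ = +1.3157, Δλ = +1.7322, Δψ = +1.5489, q = Δφ/Δψ = 0.8494 → d_rh = R√(Δφ²+q²Δλ²) = 12581.1 km
Excess = (12581.1 − 12238.8) / 12238.8 = 342.3 / 12238.8 = 2.80% ≈ 2.8%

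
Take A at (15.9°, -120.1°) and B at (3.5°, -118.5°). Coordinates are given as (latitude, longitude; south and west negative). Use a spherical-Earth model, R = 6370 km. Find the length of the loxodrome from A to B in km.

1390 km

Rhumb course C = atan2(Δλ, Δψ) with Δψ = ln[tan(π/4+φ₂/2)/tan(π/4+φ₁/2)] = -0.2200, Δλ = +0.0279 → C = 172.77°
d = R·|Δφ| / |cos C| = 6370·0.21642 / 0.99204 = 1390 km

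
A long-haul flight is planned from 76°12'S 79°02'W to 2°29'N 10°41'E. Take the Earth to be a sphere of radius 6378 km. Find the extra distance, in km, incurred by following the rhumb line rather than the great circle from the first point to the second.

Great circle: cos σ = sin φ₁ sin φ₂ + cos φ₁ cos φ₂ cos Δλ,  σ = 1.6117 rad → d_gc = 10279.5 km
Rhumb line: Δψ = +2.1552, q = Δφ/Δψ = 0.6372, d_rh = R√(Δφ²+q²Δλ²) = 10826.5 km
Excess = 10826.5 − 10279.5 = 547.0 ≈ 547 km

547 km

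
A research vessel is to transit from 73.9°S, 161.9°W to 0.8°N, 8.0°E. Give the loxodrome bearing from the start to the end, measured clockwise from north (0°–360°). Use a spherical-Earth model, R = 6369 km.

Δψ = ln[tan(π/4+φ₂/2)/tan(π/4+φ₁/2)] = +1.9699
Δλ = +2.9653 rad (taken the short way round)
course = atan2(Δλ, Δψ) = 56.40°

56.4°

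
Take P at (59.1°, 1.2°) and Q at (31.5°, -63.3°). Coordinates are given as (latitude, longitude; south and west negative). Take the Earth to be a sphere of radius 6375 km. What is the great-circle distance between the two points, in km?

cos σ = sin φ₁ sin φ₂ + cos φ₁ cos φ₂ cos Δλ
      = sin(59.10°)sin(31.50°) + cos(59.10°)cos(31.50°)cos(-64.50°) = 0.6368
σ = 50.443° → d = Rσ = 6375·0.88040 = 5613 km

5613 km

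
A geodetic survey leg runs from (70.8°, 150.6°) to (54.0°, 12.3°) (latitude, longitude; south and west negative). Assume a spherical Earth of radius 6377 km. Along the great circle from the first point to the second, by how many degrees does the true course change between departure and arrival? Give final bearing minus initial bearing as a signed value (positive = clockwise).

-133.9°

Initial bearing θ₁ = atan2(sin Δλ cos φ₂, cos φ₁ sin φ₂ − sin φ₁ cos φ₂ cos Δλ) = 330.12°
Final bearing θ₂ = (initial bearing from the destination back to the start) + 180° = 196.19°
Δθ = θ₂ − θ₁ = -133.9°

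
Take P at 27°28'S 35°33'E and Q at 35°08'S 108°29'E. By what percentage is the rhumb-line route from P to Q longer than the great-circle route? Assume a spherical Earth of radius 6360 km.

2.1%

Great circle: σ = 1.0720 rad → d_gc = Rσ = 6817.8 km
Rhumb: Δφ = -0.1338, Δλ = +1.2729, Δψ = -0.1568, q = Δφ/Δψ = 0.8533 → d_rh = R√(Δφ²+q²Δλ²) = 6960.8 km
Excess = (6960.8 − 6817.8) / 6817.8 = 143.0 / 6817.8 = 2.10% ≈ 2.1%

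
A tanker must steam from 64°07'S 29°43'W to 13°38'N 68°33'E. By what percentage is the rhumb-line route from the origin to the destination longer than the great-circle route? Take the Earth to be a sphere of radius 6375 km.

4.0%

Great circle: σ = 1.8474 rad → d_gc = Rσ = 11777.0 km
Rhumb: Δφ = +1.3570, Δλ = +1.7151, Δψ = +1.7108, q = Δφ/Δψ = 0.7932 → d_rh = R√(Δφ²+q²Δλ²) = 12249.5 km
Excess = (12249.5 − 11777.0) / 11777.0 = 472.5 / 11777.0 = 4.01% ≈ 4.0%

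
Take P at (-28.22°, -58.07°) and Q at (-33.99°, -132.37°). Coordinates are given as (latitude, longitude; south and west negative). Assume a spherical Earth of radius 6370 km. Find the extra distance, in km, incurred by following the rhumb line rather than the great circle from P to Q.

150 km

Great circle: cos σ = sin φ₁ sin φ₂ + cos φ₁ cos φ₂ cos Δλ,  σ = 1.0905 rad → d_gc = 6946.5 km
Rhumb line: Δψ = -0.1177, q = Δφ/Δψ = 0.8556, d_rh = R√(Δφ²+q²Δλ²) = 7096.7 km
Excess = 7096.7 − 6946.5 = 150.2 ≈ 150 km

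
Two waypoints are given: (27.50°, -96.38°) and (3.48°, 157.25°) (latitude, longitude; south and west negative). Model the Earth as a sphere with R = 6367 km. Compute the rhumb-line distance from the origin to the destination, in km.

11605 km

Δψ = ln[tan(π/4+φ₂/2)/tan(π/4+φ₁/2)] = -0.4388;  Δφ = -0.4192 rad,  Δλ = -1.8565 rad
q = Δφ/Δψ = 0.9555
d = R·√(Δφ² + q²Δλ²) = 6367·1.82274 = 11605 km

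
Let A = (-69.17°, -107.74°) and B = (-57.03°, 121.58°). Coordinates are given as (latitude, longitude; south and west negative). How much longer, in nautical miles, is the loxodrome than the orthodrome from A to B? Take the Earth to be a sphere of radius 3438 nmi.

632 nmi

Great circle: cos σ = sin φ₁ sin φ₂ + cos φ₁ cos φ₂ cos Δλ,  σ = 0.8527 rad → d_gc = 2931.5 nmi
Rhumb line: Δψ = +0.4762, q = Δφ/Δψ = 0.4449, d_rh = R√(Δφ²+q²Δλ²) = 3563.9 nmi
Excess = 3563.9 − 2931.5 = 632.4 ≈ 632 nmi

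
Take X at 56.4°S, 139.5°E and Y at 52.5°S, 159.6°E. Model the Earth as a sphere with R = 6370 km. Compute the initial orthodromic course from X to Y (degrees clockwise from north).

79.9°

θ = atan2( sin Δλ·cos φ₂ ,  cos φ₁ sin φ₂ − sin φ₁ cos φ₂ cos Δλ )
  = atan2(+0.2092, +0.0371) = 79.94°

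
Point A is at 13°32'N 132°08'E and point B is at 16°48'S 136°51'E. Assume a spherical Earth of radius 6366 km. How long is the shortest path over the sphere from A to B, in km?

Haversine: a = sin²(Δφ/2)+cos φ₁ cos φ₂ sin²(Δλ/2) = 0.07003;  σ = 2·atan2(√a,√(1−a))
σ = 30.689° → d = Rσ = 6366·0.53562 = 3410 km

3410 km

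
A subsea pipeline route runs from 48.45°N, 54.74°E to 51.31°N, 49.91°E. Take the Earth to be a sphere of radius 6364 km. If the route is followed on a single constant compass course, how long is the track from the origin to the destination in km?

Rhumb course C = atan2(Δλ, Δψ) with Δψ = ln[tan(π/4+φ₂/2)/tan(π/4+φ₁/2)] = +0.0775, Δλ = -0.0843 → C = 312.59°
d = R·|Δφ| / |cos C| = 6364·0.04992 / 0.67676 = 469 km

469 km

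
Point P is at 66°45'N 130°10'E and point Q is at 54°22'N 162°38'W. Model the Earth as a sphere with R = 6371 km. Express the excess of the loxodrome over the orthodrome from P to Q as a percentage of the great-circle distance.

Great circle: σ = 0.5811 rad → d_gc = Rσ = 3702.0 km
Rhumb: Δφ = -0.2161, Δλ = +1.1729, Δψ = -0.4461, q = Δφ/Δψ = 0.4845 → d_rh = R√(Δφ²+q²Δλ²) = 3873.3 km
Excess = (3873.3 − 3702.0) / 3702.0 = 171.3 / 3702.0 = 4.63% ≈ 4.6%

4.6%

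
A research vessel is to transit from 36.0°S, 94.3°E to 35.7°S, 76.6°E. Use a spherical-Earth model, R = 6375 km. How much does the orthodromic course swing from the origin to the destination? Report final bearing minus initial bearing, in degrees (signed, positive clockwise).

+10.4°

Initial bearing θ₁ = atan2(sin Δλ cos φ₂, cos φ₁ sin φ₂ − sin φ₁ cos φ₂ cos Δλ) = 265.98°
Final bearing θ₂ = (initial bearing from the destination back to the start) + 180° = 276.40°
Δθ = θ₂ − θ₁ = +10.4°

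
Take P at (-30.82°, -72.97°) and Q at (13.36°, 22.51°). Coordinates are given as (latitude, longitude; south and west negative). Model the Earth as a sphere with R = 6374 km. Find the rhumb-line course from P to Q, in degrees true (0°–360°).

Δψ = ln[tan(π/4+φ₂/2)/tan(π/4+φ₁/2)] = +0.8012
Δλ = +1.6664 rad (taken the short way round)
course = atan2(Δλ, Δψ) = 64.32°

64.3°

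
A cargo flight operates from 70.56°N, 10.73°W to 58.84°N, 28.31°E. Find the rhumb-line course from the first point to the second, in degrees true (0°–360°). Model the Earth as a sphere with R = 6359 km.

125.6°

Meridional parts: M(φ₁)=+1.7644, M(φ₂)=+1.2772 → ΔM = -0.4872;  Δλ = +0.6814 rad
tan C = Δλ / ΔM = -1.3985 → C = 125.57°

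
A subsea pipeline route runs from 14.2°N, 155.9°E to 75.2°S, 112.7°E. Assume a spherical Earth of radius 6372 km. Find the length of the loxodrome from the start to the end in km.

10467 km

Δψ = ln[tan(π/4+φ₂/2)/tan(π/4+φ₁/2)] = -2.2916;  Δφ = -1.5603 rad,  Δλ = -0.7540 rad
q = Δφ/Δψ = 0.6809
d = R·√(Δφ² + q²Δλ²) = 6372·1.64261 = 10467 km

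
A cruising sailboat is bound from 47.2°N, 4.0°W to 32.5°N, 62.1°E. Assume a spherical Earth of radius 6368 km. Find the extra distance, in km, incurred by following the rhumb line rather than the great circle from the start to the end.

Great circle: cos σ = sin φ₁ sin φ₂ + cos φ₁ cos φ₂ cos Δλ,  σ = 0.8939 rad → d_gc = 5692.2 km
Rhumb line: Δψ = -0.3364, q = Δφ/Δψ = 0.7627, d_rh = R√(Δφ²+q²Δλ²) = 5836.2 km
Excess = 5836.2 − 5692.2 = 144.0 ≈ 144 km

144 km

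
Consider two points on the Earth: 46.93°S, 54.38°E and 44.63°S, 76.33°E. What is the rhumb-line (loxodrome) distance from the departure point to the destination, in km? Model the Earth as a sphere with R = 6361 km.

Rhumb course C = atan2(Δλ, Δψ) with Δψ = ln[tan(π/4+φ₂/2)/tan(π/4+φ₁/2)] = +0.0576, Δλ = +0.3831 → C = 81.45°
d = R·|Δφ| / |cos C| = 6361·0.04014 / 0.14861 = 1718 km

1718 km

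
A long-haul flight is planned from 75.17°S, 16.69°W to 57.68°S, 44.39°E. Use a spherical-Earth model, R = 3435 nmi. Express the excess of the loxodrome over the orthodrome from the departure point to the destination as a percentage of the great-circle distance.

Great circle: σ = 0.4884 rad → d_gc = Rσ = 1677.5 nmi
Rhumb: Δφ = +0.3053, Δλ = +1.0660, Δψ = +0.8004, q = Δφ/Δψ = 0.3814 → d_rh = R√(Δφ²+q²Δλ²) = 1746.3 nmi
Excess = (1746.3 − 1677.5) / 1677.5 = 68.8 / 1677.5 = 4.10% ≈ 4.1%

4.1%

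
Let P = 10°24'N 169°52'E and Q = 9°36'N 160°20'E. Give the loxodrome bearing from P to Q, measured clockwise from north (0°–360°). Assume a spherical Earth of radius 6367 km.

Meridional parts: M(φ₁)=+0.1825, M(φ₂)=+0.1683 → ΔM = -0.0142;  Δλ = -0.1664 rad
tan C = Δλ / ΔM = +11.7355 → C = 265.13°

265.1°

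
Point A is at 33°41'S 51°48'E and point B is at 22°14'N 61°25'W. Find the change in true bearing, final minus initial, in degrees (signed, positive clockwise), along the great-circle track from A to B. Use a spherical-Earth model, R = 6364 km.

Initial bearing θ₁ = atan2(sin Δλ cos φ₂, cos φ₁ sin φ₂ − sin φ₁ cos φ₂ cos Δλ) = 277.53°
Final bearing θ₂ = (initial bearing from the destination back to the start) + 180° = 296.98°
Δθ = θ₂ − θ₁ = +19.4°

+19.4°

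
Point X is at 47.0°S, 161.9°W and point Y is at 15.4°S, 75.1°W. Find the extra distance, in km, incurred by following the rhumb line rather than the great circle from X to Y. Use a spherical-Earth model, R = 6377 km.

Great circle: cos σ = sin φ₁ sin φ₂ + cos φ₁ cos φ₂ cos Δλ,  σ = 1.3378 rad → d_gc = 8531.0 km
Rhumb line: Δψ = +0.6596, q = Δφ/Δψ = 0.8362, d_rh = R√(Δφ²+q²Δλ²) = 8810.8 km
Excess = 8810.8 − 8531.0 = 279.8 ≈ 280 km

280 km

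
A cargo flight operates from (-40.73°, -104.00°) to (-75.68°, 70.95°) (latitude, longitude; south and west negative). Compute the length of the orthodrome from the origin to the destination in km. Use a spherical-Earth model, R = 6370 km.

7065 km

Haversine: a = sin²(Δφ/2)+cos φ₁ cos φ₂ sin²(Δλ/2) = 0.27724;  σ = 2·atan2(√a,√(1−a))
σ = 63.543° → d = Rσ = 6370·1.10904 = 7065 km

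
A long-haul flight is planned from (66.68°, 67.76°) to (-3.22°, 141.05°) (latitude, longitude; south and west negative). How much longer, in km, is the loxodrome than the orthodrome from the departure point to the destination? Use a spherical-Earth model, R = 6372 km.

258 km

Great circle: cos σ = sin φ₁ sin φ₂ + cos φ₁ cos φ₂ cos Δλ,  σ = 1.5087 rad → d_gc = 9613.4 km
Rhumb line: Δψ = -1.6344, q = Δφ/Δψ = 0.7465, d_rh = R√(Δφ²+q²Δλ²) = 9871.6 km
Excess = 9871.6 − 9613.4 = 258.2 ≈ 258 km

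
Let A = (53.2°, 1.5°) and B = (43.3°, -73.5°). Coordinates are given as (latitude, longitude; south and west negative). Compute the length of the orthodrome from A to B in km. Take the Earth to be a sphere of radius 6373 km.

5400 km

Haversine: a = sin²(Δφ/2)+cos φ₁ cos φ₂ sin²(Δλ/2) = 0.16901;  σ = 2·atan2(√a,√(1−a))
σ = 48.548° → d = Rσ = 6373·0.84733 = 5400 km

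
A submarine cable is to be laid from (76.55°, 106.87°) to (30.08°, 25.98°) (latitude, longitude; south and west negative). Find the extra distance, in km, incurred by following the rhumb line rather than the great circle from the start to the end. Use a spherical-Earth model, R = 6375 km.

388 km

Great circle: cos σ = sin φ₁ sin φ₂ + cos φ₁ cos φ₂ cos Δλ,  σ = 1.0247 rad → d_gc = 6532.7 km
Rhumb line: Δψ = -1.5869, q = Δφ/Δψ = 0.5111, d_rh = R√(Δφ²+q²Δλ²) = 6920.6 km
Excess = 6920.6 − 6532.7 = 387.9 ≈ 388 km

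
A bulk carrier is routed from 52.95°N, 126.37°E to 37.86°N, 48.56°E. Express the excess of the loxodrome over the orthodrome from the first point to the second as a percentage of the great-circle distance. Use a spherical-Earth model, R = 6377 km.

Great circle: σ = 0.9394 rad → d_gc = Rσ = 5990.6 km
Rhumb: Δφ = -0.2634, Δλ = -1.3580, Δψ = -0.3785, q = Δφ/Δψ = 0.6958 → d_rh = R√(Δφ²+q²Δλ²) = 6255.8 km
Excess = (6255.8 − 5990.6) / 5990.6 = 265.2 / 5990.6 = 4.43% ≈ 4.4%

4.4%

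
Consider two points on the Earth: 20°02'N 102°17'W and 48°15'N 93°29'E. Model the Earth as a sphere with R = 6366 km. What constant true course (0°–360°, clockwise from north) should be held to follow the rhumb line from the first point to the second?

Meridional parts: M(φ₁)=+0.3570, M(φ₂)=+0.9640 → ΔM = +0.6070;  Δλ = -2.8664 rad
tan C = Δλ / ΔM = -4.7222 → C = 281.96°

282.0°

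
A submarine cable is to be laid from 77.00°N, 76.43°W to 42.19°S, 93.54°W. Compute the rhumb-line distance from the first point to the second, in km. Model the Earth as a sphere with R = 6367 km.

Δψ = ln[tan(π/4+φ₂/2)/tan(π/4+φ₁/2)] = -2.9858;  Δφ = -2.0803 rad,  Δλ = -0.2986 rad
q = Δφ/Δψ = 0.6967
d = R·√(Δφ² + q²Δλ²) = 6367·2.09064 = 13311 km

13311 km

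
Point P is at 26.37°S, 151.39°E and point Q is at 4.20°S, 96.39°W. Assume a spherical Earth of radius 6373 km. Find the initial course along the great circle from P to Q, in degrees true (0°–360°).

104.2°

θ = atan2( sin Δλ·cos φ₂ ,  cos φ₁ sin φ₂ − sin φ₁ cos φ₂ cos Δλ )
  = atan2(+0.9233, -0.2331) = 104.17°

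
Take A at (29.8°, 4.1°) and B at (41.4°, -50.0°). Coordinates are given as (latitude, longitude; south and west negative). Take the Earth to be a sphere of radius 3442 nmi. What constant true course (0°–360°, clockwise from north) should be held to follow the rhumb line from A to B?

Δψ = ln[tan(π/4+φ₂/2)/tan(π/4+φ₁/2)] = +0.2499
Δλ = -0.9442 rad (taken the short way round)
course = atan2(Δλ, Δψ) = 284.82°

284.8°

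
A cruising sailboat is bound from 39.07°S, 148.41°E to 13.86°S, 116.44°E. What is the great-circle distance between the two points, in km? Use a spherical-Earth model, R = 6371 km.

cos σ = sin φ₁ sin φ₂ + cos φ₁ cos φ₂ cos Δλ
      = sin(-39.07°)sin(-13.86°) + cos(-39.07°)cos(-13.86°)cos(-31.97°) = 0.7904
σ = 37.775° → d = Rσ = 6371·0.65929 = 4200 km

4200 km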